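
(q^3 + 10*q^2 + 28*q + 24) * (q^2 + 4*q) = q^5 + 14*q^4 + 68*q^3 + 136*q^2 + 96*q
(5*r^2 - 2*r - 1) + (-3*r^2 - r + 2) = 2*r^2 - 3*r + 1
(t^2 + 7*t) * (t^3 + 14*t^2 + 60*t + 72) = t^5 + 21*t^4 + 158*t^3 + 492*t^2 + 504*t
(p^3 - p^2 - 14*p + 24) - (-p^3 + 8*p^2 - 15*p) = 2*p^3 - 9*p^2 + p + 24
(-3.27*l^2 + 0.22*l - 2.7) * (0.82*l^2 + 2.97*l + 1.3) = -2.6814*l^4 - 9.5315*l^3 - 5.8116*l^2 - 7.733*l - 3.51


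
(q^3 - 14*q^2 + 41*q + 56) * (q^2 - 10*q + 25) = q^5 - 24*q^4 + 206*q^3 - 704*q^2 + 465*q + 1400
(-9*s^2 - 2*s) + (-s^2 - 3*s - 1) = -10*s^2 - 5*s - 1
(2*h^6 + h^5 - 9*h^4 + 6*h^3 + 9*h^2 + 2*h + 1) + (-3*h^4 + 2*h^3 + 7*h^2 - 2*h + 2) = 2*h^6 + h^5 - 12*h^4 + 8*h^3 + 16*h^2 + 3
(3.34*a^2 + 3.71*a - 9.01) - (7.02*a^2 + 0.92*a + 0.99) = -3.68*a^2 + 2.79*a - 10.0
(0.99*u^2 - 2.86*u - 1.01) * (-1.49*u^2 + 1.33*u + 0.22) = -1.4751*u^4 + 5.5781*u^3 - 2.0811*u^2 - 1.9725*u - 0.2222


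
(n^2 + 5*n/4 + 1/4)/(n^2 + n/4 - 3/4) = (4*n + 1)/(4*n - 3)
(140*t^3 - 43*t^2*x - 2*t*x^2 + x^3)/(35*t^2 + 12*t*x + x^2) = (20*t^2 - 9*t*x + x^2)/(5*t + x)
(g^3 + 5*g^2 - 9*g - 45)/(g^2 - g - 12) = (g^2 + 2*g - 15)/(g - 4)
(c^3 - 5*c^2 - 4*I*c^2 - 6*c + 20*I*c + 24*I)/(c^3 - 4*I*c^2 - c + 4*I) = (c - 6)/(c - 1)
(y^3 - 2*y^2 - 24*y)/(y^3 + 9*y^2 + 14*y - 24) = y*(y - 6)/(y^2 + 5*y - 6)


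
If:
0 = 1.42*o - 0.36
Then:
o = 0.25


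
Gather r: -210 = -210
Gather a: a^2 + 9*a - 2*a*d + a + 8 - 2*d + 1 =a^2 + a*(10 - 2*d) - 2*d + 9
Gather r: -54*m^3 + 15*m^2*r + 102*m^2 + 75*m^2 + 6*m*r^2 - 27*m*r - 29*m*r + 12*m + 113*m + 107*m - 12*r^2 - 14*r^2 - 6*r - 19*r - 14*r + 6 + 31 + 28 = -54*m^3 + 177*m^2 + 232*m + r^2*(6*m - 26) + r*(15*m^2 - 56*m - 39) + 65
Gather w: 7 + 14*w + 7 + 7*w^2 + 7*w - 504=7*w^2 + 21*w - 490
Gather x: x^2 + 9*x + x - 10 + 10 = x^2 + 10*x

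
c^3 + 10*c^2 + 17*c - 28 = (c - 1)*(c + 4)*(c + 7)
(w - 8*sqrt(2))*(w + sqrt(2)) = w^2 - 7*sqrt(2)*w - 16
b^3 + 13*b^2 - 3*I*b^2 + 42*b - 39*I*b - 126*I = (b + 6)*(b + 7)*(b - 3*I)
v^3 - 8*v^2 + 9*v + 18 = (v - 6)*(v - 3)*(v + 1)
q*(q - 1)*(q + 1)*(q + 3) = q^4 + 3*q^3 - q^2 - 3*q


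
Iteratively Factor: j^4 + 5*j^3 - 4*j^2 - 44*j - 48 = (j - 3)*(j^3 + 8*j^2 + 20*j + 16) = (j - 3)*(j + 4)*(j^2 + 4*j + 4) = (j - 3)*(j + 2)*(j + 4)*(j + 2)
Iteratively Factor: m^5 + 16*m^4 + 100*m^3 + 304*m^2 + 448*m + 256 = (m + 4)*(m^4 + 12*m^3 + 52*m^2 + 96*m + 64) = (m + 2)*(m + 4)*(m^3 + 10*m^2 + 32*m + 32) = (m + 2)^2*(m + 4)*(m^2 + 8*m + 16) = (m + 2)^2*(m + 4)^2*(m + 4)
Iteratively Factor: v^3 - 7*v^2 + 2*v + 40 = (v + 2)*(v^2 - 9*v + 20) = (v - 4)*(v + 2)*(v - 5)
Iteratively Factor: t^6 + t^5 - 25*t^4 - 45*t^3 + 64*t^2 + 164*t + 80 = (t + 2)*(t^5 - t^4 - 23*t^3 + t^2 + 62*t + 40) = (t - 2)*(t + 2)*(t^4 + t^3 - 21*t^2 - 41*t - 20) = (t - 2)*(t + 2)*(t + 4)*(t^3 - 3*t^2 - 9*t - 5) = (t - 5)*(t - 2)*(t + 2)*(t + 4)*(t^2 + 2*t + 1) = (t - 5)*(t - 2)*(t + 1)*(t + 2)*(t + 4)*(t + 1)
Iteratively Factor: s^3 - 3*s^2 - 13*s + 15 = (s - 1)*(s^2 - 2*s - 15) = (s - 5)*(s - 1)*(s + 3)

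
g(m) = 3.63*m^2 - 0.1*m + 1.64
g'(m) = 7.26*m - 0.1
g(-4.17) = 65.18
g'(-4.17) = -30.37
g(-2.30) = 21.07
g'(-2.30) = -16.80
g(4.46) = 73.40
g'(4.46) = 32.28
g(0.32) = 1.98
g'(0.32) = 2.22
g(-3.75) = 53.06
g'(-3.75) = -27.32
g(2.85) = 30.84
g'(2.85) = 20.59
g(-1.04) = 5.67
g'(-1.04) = -7.65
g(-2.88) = 32.04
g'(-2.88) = -21.01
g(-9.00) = 296.57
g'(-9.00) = -65.44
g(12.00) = 523.16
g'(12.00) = 87.02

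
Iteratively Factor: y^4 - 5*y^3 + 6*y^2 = (y)*(y^3 - 5*y^2 + 6*y) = y*(y - 3)*(y^2 - 2*y) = y^2*(y - 3)*(y - 2)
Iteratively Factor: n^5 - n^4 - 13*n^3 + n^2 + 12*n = (n + 3)*(n^4 - 4*n^3 - n^2 + 4*n) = (n - 4)*(n + 3)*(n^3 - n) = (n - 4)*(n + 1)*(n + 3)*(n^2 - n) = (n - 4)*(n - 1)*(n + 1)*(n + 3)*(n)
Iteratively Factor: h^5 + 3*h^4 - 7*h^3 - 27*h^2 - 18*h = (h)*(h^4 + 3*h^3 - 7*h^2 - 27*h - 18) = h*(h + 1)*(h^3 + 2*h^2 - 9*h - 18) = h*(h + 1)*(h + 3)*(h^2 - h - 6) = h*(h - 3)*(h + 1)*(h + 3)*(h + 2)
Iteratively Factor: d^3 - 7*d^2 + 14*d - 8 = (d - 4)*(d^2 - 3*d + 2) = (d - 4)*(d - 1)*(d - 2)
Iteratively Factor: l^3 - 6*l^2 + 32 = (l - 4)*(l^2 - 2*l - 8) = (l - 4)^2*(l + 2)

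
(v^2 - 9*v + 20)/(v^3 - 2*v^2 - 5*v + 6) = (v^2 - 9*v + 20)/(v^3 - 2*v^2 - 5*v + 6)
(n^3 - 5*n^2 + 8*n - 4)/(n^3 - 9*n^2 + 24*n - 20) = (n - 1)/(n - 5)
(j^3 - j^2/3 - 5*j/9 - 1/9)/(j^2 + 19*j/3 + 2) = (3*j^2 - 2*j - 1)/(3*(j + 6))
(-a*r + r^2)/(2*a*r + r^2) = (-a + r)/(2*a + r)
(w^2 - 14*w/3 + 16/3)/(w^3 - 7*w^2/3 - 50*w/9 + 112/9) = 3/(3*w + 7)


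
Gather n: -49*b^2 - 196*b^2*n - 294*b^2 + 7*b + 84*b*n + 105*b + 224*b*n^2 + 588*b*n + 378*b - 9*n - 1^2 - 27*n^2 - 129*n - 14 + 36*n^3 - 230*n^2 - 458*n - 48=-343*b^2 + 490*b + 36*n^3 + n^2*(224*b - 257) + n*(-196*b^2 + 672*b - 596) - 63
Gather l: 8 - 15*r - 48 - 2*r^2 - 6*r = -2*r^2 - 21*r - 40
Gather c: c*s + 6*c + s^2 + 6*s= c*(s + 6) + s^2 + 6*s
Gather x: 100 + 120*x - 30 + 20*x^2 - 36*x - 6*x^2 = 14*x^2 + 84*x + 70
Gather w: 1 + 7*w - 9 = 7*w - 8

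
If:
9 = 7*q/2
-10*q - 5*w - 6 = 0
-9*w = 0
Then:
No Solution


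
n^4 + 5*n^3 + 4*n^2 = n^2*(n + 1)*(n + 4)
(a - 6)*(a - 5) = a^2 - 11*a + 30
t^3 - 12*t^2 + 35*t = t*(t - 7)*(t - 5)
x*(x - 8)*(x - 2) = x^3 - 10*x^2 + 16*x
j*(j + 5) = j^2 + 5*j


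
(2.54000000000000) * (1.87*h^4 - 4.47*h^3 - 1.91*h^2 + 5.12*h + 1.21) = 4.7498*h^4 - 11.3538*h^3 - 4.8514*h^2 + 13.0048*h + 3.0734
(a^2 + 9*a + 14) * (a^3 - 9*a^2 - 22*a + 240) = a^5 - 89*a^3 - 84*a^2 + 1852*a + 3360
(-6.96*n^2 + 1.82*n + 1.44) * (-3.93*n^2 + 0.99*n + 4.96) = 27.3528*n^4 - 14.043*n^3 - 38.379*n^2 + 10.4528*n + 7.1424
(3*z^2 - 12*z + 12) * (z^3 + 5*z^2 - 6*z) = 3*z^5 + 3*z^4 - 66*z^3 + 132*z^2 - 72*z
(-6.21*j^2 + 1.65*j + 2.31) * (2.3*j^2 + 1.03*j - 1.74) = -14.283*j^4 - 2.6013*j^3 + 17.8179*j^2 - 0.4917*j - 4.0194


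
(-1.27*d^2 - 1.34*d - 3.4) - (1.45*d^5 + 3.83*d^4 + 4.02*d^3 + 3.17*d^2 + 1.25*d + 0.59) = -1.45*d^5 - 3.83*d^4 - 4.02*d^3 - 4.44*d^2 - 2.59*d - 3.99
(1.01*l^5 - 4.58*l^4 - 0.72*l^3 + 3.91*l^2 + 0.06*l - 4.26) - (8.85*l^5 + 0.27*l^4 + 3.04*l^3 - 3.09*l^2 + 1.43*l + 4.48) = -7.84*l^5 - 4.85*l^4 - 3.76*l^3 + 7.0*l^2 - 1.37*l - 8.74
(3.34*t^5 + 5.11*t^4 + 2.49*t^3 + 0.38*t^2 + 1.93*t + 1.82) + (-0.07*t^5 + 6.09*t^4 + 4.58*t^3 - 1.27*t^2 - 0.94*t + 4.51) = 3.27*t^5 + 11.2*t^4 + 7.07*t^3 - 0.89*t^2 + 0.99*t + 6.33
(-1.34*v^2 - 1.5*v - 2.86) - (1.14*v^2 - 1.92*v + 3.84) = -2.48*v^2 + 0.42*v - 6.7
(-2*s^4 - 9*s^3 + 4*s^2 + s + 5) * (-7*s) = 14*s^5 + 63*s^4 - 28*s^3 - 7*s^2 - 35*s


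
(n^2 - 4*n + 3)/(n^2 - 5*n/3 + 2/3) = 3*(n - 3)/(3*n - 2)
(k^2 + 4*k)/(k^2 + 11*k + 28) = k/(k + 7)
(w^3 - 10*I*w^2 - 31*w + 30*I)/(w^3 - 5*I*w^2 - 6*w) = (w - 5*I)/w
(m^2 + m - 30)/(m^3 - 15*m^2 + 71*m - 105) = (m + 6)/(m^2 - 10*m + 21)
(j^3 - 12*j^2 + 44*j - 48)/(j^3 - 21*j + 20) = (j^2 - 8*j + 12)/(j^2 + 4*j - 5)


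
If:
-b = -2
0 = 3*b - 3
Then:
No Solution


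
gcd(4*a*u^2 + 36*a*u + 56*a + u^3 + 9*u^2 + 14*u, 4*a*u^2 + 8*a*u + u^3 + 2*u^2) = 4*a*u + 8*a + u^2 + 2*u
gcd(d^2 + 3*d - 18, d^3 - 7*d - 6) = d - 3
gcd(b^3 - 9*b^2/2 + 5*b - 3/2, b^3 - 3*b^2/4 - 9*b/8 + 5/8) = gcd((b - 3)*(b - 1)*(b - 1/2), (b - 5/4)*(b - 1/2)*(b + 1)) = b - 1/2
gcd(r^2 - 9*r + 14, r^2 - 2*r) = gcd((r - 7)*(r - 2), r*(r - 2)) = r - 2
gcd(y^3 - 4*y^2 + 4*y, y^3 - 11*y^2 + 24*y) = y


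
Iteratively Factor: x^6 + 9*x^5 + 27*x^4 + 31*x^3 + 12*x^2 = (x + 1)*(x^5 + 8*x^4 + 19*x^3 + 12*x^2) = (x + 1)^2*(x^4 + 7*x^3 + 12*x^2) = x*(x + 1)^2*(x^3 + 7*x^2 + 12*x) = x^2*(x + 1)^2*(x^2 + 7*x + 12) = x^2*(x + 1)^2*(x + 3)*(x + 4)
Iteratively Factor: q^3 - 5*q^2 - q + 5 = (q - 5)*(q^2 - 1) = (q - 5)*(q + 1)*(q - 1)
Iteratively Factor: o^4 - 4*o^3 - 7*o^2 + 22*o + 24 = (o - 3)*(o^3 - o^2 - 10*o - 8) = (o - 4)*(o - 3)*(o^2 + 3*o + 2) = (o - 4)*(o - 3)*(o + 2)*(o + 1)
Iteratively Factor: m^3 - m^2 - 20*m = (m)*(m^2 - m - 20) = m*(m + 4)*(m - 5)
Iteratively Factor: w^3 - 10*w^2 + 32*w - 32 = (w - 4)*(w^2 - 6*w + 8) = (w - 4)^2*(w - 2)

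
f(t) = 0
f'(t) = 0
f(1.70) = 0.00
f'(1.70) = 0.00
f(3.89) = 0.00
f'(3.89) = 0.00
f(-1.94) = 0.00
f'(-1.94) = 0.00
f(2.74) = 0.00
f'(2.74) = 0.00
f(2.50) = 0.00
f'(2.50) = 0.00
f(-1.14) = 0.00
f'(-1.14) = 0.00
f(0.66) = 0.00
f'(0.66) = 0.00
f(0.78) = 0.00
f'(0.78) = 0.00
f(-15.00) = 0.00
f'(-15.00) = 0.00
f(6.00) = 0.00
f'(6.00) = 0.00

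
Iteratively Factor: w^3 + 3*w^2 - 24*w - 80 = (w + 4)*(w^2 - w - 20) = (w + 4)^2*(w - 5)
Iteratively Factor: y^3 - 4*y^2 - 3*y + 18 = (y - 3)*(y^2 - y - 6) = (y - 3)^2*(y + 2)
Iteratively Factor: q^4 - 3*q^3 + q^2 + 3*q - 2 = (q - 2)*(q^3 - q^2 - q + 1) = (q - 2)*(q - 1)*(q^2 - 1) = (q - 2)*(q - 1)*(q + 1)*(q - 1)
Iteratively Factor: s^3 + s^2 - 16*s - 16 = (s - 4)*(s^2 + 5*s + 4) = (s - 4)*(s + 1)*(s + 4)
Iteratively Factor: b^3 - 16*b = (b + 4)*(b^2 - 4*b) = b*(b + 4)*(b - 4)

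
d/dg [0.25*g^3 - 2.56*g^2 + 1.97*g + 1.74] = 0.75*g^2 - 5.12*g + 1.97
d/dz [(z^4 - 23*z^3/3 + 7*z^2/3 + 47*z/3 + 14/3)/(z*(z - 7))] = 2*z - 2/3 + 2/(3*z^2)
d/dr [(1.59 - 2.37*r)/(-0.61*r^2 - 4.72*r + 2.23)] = (-1.4457*r^2 + 1.9398*r + 2.2197)/(0.3721*r^4 + 5.7584*r^3 + 19.5578*r^2 - 21.0512*r + 4.9729)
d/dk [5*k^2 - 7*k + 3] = 10*k - 7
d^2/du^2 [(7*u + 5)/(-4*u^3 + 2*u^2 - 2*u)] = (-84*u^5 - 78*u^4 + 87*u^3 - 45*u^2 + 15*u - 5)/(u^3*(8*u^6 - 12*u^5 + 18*u^4 - 13*u^3 + 9*u^2 - 3*u + 1))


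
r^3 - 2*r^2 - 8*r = r*(r - 4)*(r + 2)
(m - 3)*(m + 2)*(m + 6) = m^3 + 5*m^2 - 12*m - 36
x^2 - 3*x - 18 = (x - 6)*(x + 3)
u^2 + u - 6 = (u - 2)*(u + 3)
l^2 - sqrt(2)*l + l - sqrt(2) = (l + 1)*(l - sqrt(2))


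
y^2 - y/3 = y*(y - 1/3)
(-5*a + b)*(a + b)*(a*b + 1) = -5*a^3*b - 4*a^2*b^2 - 5*a^2 + a*b^3 - 4*a*b + b^2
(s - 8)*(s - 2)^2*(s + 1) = s^4 - 11*s^3 + 24*s^2 + 4*s - 32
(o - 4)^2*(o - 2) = o^3 - 10*o^2 + 32*o - 32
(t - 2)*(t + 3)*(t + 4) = t^3 + 5*t^2 - 2*t - 24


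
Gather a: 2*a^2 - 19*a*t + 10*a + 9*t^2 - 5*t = 2*a^2 + a*(10 - 19*t) + 9*t^2 - 5*t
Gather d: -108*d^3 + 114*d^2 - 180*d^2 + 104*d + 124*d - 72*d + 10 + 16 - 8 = -108*d^3 - 66*d^2 + 156*d + 18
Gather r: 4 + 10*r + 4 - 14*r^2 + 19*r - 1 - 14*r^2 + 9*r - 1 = -28*r^2 + 38*r + 6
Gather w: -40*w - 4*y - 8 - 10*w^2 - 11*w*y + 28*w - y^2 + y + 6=-10*w^2 + w*(-11*y - 12) - y^2 - 3*y - 2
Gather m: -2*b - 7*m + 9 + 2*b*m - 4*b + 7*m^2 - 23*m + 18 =-6*b + 7*m^2 + m*(2*b - 30) + 27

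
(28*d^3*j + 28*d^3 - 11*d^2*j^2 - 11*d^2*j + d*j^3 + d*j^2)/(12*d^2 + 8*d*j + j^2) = d*(28*d^2*j + 28*d^2 - 11*d*j^2 - 11*d*j + j^3 + j^2)/(12*d^2 + 8*d*j + j^2)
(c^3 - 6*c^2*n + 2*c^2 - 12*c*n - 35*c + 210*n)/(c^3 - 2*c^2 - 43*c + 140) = (c - 6*n)/(c - 4)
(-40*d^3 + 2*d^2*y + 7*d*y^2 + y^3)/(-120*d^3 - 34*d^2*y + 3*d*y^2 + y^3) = (-2*d + y)/(-6*d + y)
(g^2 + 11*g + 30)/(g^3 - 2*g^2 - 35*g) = (g + 6)/(g*(g - 7))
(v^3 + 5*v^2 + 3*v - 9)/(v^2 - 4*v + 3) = (v^2 + 6*v + 9)/(v - 3)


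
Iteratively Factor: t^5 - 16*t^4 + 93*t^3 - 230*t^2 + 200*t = (t - 5)*(t^4 - 11*t^3 + 38*t^2 - 40*t) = (t - 5)^2*(t^3 - 6*t^2 + 8*t) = (t - 5)^2*(t - 2)*(t^2 - 4*t) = t*(t - 5)^2*(t - 2)*(t - 4)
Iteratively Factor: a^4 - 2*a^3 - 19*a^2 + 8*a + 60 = (a + 3)*(a^3 - 5*a^2 - 4*a + 20) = (a - 5)*(a + 3)*(a^2 - 4) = (a - 5)*(a - 2)*(a + 3)*(a + 2)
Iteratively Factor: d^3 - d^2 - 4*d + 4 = (d - 2)*(d^2 + d - 2) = (d - 2)*(d - 1)*(d + 2)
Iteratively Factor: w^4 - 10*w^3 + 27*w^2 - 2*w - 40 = (w - 4)*(w^3 - 6*w^2 + 3*w + 10) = (w - 5)*(w - 4)*(w^2 - w - 2) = (w - 5)*(w - 4)*(w - 2)*(w + 1)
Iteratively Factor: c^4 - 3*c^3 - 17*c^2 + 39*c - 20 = (c - 5)*(c^3 + 2*c^2 - 7*c + 4) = (c - 5)*(c - 1)*(c^2 + 3*c - 4) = (c - 5)*(c - 1)*(c + 4)*(c - 1)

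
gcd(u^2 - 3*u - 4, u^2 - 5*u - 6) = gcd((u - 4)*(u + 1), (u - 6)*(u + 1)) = u + 1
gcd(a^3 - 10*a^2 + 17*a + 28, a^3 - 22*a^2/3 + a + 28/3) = a^2 - 6*a - 7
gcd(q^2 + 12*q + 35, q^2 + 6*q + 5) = q + 5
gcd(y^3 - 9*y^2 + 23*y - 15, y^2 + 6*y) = 1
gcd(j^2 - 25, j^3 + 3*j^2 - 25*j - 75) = j^2 - 25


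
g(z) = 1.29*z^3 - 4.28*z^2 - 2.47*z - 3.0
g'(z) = 3.87*z^2 - 8.56*z - 2.47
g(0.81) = -7.12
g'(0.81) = -6.86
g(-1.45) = -12.35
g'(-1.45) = 18.08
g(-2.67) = -51.47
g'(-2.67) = 47.97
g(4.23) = 7.61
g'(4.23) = 30.57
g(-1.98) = -24.90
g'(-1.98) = 29.65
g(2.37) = -15.72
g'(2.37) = -1.02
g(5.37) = 60.08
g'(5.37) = 63.16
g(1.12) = -9.32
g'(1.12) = -7.20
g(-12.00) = -2818.80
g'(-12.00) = 657.53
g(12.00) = 1580.16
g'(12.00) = 452.09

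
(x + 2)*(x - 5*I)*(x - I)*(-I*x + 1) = -I*x^4 - 5*x^3 - 2*I*x^3 - 10*x^2 - I*x^2 - 5*x - 2*I*x - 10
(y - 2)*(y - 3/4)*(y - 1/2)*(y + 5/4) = y^4 - 2*y^3 - 19*y^2/16 + 91*y/32 - 15/16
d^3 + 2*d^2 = d^2*(d + 2)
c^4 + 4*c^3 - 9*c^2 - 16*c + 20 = (c - 2)*(c - 1)*(c + 2)*(c + 5)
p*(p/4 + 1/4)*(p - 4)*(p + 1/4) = p^4/4 - 11*p^3/16 - 19*p^2/16 - p/4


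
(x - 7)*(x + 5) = x^2 - 2*x - 35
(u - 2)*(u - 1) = u^2 - 3*u + 2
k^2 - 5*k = k*(k - 5)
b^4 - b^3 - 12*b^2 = b^2*(b - 4)*(b + 3)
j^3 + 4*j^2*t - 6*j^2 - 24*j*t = j*(j - 6)*(j + 4*t)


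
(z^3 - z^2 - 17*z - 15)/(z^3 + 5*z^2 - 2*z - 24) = (z^2 - 4*z - 5)/(z^2 + 2*z - 8)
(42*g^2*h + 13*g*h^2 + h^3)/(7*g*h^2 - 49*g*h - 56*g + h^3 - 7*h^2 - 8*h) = h*(6*g + h)/(h^2 - 7*h - 8)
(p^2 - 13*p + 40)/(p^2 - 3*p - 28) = (-p^2 + 13*p - 40)/(-p^2 + 3*p + 28)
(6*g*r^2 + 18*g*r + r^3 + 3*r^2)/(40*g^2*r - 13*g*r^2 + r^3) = (6*g*r + 18*g + r^2 + 3*r)/(40*g^2 - 13*g*r + r^2)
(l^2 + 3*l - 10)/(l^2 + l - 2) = (l^2 + 3*l - 10)/(l^2 + l - 2)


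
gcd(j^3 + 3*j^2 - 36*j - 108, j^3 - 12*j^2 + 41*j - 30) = j - 6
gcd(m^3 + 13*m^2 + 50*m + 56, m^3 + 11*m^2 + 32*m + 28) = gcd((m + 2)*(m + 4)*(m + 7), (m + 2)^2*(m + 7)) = m^2 + 9*m + 14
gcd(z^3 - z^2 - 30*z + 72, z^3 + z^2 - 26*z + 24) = z^2 + 2*z - 24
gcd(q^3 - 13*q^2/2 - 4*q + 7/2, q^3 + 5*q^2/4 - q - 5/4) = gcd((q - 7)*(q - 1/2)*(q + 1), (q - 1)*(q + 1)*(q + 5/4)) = q + 1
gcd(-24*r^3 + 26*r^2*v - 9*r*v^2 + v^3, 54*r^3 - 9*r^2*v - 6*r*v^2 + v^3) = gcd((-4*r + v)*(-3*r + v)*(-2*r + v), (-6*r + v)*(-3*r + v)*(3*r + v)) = 3*r - v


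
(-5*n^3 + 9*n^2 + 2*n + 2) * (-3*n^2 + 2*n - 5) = 15*n^5 - 37*n^4 + 37*n^3 - 47*n^2 - 6*n - 10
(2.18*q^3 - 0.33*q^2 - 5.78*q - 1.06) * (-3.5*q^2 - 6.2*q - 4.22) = -7.63*q^5 - 12.361*q^4 + 13.0764*q^3 + 40.9386*q^2 + 30.9636*q + 4.4732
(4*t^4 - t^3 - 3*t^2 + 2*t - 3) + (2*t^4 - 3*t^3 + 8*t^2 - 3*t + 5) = 6*t^4 - 4*t^3 + 5*t^2 - t + 2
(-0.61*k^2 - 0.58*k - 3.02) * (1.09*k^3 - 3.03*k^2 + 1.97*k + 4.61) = -0.6649*k^5 + 1.2161*k^4 - 2.7361*k^3 + 5.1959*k^2 - 8.6232*k - 13.9222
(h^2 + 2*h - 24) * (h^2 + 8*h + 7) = h^4 + 10*h^3 - h^2 - 178*h - 168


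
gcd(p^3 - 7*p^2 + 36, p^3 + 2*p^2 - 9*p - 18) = p^2 - p - 6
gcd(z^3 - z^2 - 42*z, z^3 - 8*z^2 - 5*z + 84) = z - 7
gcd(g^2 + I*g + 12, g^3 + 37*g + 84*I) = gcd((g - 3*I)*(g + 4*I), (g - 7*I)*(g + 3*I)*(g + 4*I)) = g + 4*I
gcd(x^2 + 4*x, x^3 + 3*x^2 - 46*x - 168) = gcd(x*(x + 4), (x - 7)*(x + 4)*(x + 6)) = x + 4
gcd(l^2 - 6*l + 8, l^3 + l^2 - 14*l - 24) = l - 4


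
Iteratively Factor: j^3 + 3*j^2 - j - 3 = (j - 1)*(j^2 + 4*j + 3) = (j - 1)*(j + 3)*(j + 1)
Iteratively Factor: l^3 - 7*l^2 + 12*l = (l - 4)*(l^2 - 3*l) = l*(l - 4)*(l - 3)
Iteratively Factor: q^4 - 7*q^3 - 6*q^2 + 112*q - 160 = (q - 4)*(q^3 - 3*q^2 - 18*q + 40) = (q - 5)*(q - 4)*(q^2 + 2*q - 8) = (q - 5)*(q - 4)*(q - 2)*(q + 4)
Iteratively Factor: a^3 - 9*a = (a - 3)*(a^2 + 3*a) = (a - 3)*(a + 3)*(a)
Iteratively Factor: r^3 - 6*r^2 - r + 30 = (r + 2)*(r^2 - 8*r + 15) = (r - 5)*(r + 2)*(r - 3)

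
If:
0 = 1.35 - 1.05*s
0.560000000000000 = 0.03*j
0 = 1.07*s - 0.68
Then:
No Solution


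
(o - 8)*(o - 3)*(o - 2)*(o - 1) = o^4 - 14*o^3 + 59*o^2 - 94*o + 48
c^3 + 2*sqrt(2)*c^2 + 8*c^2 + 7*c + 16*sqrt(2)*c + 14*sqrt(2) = (c + 1)*(c + 7)*(c + 2*sqrt(2))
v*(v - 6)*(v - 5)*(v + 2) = v^4 - 9*v^3 + 8*v^2 + 60*v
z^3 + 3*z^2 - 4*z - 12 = (z - 2)*(z + 2)*(z + 3)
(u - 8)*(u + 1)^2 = u^3 - 6*u^2 - 15*u - 8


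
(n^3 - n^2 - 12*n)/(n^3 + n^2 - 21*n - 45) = n*(n - 4)/(n^2 - 2*n - 15)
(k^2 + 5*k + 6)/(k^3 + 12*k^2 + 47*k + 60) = (k + 2)/(k^2 + 9*k + 20)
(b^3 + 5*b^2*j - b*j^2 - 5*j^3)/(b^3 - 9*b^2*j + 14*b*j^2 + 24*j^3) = (b^2 + 4*b*j - 5*j^2)/(b^2 - 10*b*j + 24*j^2)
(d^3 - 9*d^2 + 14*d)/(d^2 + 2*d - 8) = d*(d - 7)/(d + 4)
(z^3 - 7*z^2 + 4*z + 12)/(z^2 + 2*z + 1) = (z^2 - 8*z + 12)/(z + 1)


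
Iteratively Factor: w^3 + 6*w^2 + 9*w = (w + 3)*(w^2 + 3*w) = w*(w + 3)*(w + 3)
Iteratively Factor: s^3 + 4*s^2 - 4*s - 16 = (s + 2)*(s^2 + 2*s - 8) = (s - 2)*(s + 2)*(s + 4)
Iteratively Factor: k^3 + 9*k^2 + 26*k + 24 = (k + 3)*(k^2 + 6*k + 8) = (k + 2)*(k + 3)*(k + 4)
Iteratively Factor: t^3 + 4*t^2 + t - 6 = (t + 2)*(t^2 + 2*t - 3) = (t + 2)*(t + 3)*(t - 1)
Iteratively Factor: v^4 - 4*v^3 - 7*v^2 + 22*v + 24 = (v - 3)*(v^3 - v^2 - 10*v - 8) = (v - 3)*(v + 2)*(v^2 - 3*v - 4) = (v - 3)*(v + 1)*(v + 2)*(v - 4)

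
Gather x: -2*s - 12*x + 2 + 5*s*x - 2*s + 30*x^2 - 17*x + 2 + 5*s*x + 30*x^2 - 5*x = -4*s + 60*x^2 + x*(10*s - 34) + 4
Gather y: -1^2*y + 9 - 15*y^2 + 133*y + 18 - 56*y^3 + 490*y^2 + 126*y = -56*y^3 + 475*y^2 + 258*y + 27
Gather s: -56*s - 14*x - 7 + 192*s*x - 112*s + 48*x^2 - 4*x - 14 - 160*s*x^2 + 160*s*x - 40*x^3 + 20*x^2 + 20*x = s*(-160*x^2 + 352*x - 168) - 40*x^3 + 68*x^2 + 2*x - 21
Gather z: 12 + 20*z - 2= 20*z + 10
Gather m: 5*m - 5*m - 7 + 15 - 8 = 0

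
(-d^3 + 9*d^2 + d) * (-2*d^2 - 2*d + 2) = 2*d^5 - 16*d^4 - 22*d^3 + 16*d^2 + 2*d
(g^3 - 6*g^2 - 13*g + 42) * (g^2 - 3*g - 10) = g^5 - 9*g^4 - 5*g^3 + 141*g^2 + 4*g - 420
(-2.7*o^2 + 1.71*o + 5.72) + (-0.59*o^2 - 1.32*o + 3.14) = -3.29*o^2 + 0.39*o + 8.86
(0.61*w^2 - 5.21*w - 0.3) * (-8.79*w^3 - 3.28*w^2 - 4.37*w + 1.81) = -5.3619*w^5 + 43.7951*w^4 + 17.0601*w^3 + 24.8558*w^2 - 8.1191*w - 0.543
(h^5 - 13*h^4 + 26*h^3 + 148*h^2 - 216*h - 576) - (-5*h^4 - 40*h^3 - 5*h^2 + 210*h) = h^5 - 8*h^4 + 66*h^3 + 153*h^2 - 426*h - 576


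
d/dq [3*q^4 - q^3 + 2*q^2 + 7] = q*(12*q^2 - 3*q + 4)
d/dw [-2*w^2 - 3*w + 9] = -4*w - 3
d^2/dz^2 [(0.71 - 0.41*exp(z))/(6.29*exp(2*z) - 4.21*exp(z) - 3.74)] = (-16.221281*exp(4*z) + 101.504875*exp(3*z) - 114.274833*exp(2*z) + 85.849589*exp(z) - 16.91415)*exp(z)/(248.858189*exp(6*z) - 499.694583*exp(5*z) - 109.455435*exp(4*z) + 519.612935*exp(3*z) + 65.08161*exp(2*z) - 176.663388*exp(z) - 52.313624)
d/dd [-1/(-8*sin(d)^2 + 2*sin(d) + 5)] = 2*(1 - 8*sin(d))*cos(d)/(-8*sin(d)^2 + 2*sin(d) + 5)^2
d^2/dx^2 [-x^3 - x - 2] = -6*x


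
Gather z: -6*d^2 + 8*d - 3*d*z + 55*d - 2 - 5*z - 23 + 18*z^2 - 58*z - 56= -6*d^2 + 63*d + 18*z^2 + z*(-3*d - 63) - 81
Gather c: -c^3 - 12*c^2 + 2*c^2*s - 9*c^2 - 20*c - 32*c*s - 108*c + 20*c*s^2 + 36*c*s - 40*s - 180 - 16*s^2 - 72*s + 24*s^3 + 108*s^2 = -c^3 + c^2*(2*s - 21) + c*(20*s^2 + 4*s - 128) + 24*s^3 + 92*s^2 - 112*s - 180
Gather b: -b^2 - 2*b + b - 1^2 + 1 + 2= -b^2 - b + 2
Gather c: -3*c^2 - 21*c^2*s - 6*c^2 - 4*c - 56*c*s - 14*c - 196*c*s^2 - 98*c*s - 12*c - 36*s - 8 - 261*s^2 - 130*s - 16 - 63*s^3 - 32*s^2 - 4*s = c^2*(-21*s - 9) + c*(-196*s^2 - 154*s - 30) - 63*s^3 - 293*s^2 - 170*s - 24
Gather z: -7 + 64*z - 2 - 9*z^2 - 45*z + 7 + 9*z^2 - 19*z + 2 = 0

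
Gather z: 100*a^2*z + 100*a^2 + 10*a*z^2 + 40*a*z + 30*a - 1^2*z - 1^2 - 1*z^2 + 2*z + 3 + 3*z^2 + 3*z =100*a^2 + 30*a + z^2*(10*a + 2) + z*(100*a^2 + 40*a + 4) + 2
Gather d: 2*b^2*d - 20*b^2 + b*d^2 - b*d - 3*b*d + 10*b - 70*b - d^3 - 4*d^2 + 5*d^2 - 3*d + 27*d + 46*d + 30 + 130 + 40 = -20*b^2 - 60*b - d^3 + d^2*(b + 1) + d*(2*b^2 - 4*b + 70) + 200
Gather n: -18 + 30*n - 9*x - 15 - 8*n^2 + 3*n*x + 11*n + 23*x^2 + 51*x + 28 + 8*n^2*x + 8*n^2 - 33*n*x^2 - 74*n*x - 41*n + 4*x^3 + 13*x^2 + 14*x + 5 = 8*n^2*x + n*(-33*x^2 - 71*x) + 4*x^3 + 36*x^2 + 56*x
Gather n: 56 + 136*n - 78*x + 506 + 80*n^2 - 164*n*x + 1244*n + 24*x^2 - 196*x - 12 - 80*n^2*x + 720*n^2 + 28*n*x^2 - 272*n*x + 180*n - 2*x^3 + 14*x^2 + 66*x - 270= n^2*(800 - 80*x) + n*(28*x^2 - 436*x + 1560) - 2*x^3 + 38*x^2 - 208*x + 280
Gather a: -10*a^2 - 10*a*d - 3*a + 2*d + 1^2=-10*a^2 + a*(-10*d - 3) + 2*d + 1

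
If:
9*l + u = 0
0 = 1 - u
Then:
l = -1/9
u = 1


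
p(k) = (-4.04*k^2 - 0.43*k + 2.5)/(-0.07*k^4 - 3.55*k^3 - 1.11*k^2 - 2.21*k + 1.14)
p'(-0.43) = 2.73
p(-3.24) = -0.35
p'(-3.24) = -0.08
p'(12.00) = -0.01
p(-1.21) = -0.35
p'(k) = (-8.08*k - 0.43)/(-0.07*k^4 - 3.55*k^3 - 1.11*k^2 - 2.21*k + 1.14) + (-4.04*k^2 - 0.43*k + 2.5)*(0.28*k^3 + 10.65*k^2 + 2.22*k + 2.21)/(-0.07*k^4 - 3.55*k^3 - 1.11*k^2 - 2.21*k + 1.14)^2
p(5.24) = 0.18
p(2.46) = 0.35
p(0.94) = 0.30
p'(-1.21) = 0.51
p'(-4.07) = -0.06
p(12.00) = 0.08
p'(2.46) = -0.09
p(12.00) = 0.08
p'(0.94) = 0.78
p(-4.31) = -0.28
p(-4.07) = -0.30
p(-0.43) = 0.90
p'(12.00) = -0.01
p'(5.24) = -0.03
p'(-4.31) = -0.05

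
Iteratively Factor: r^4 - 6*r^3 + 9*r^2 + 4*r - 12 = (r - 3)*(r^3 - 3*r^2 + 4) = (r - 3)*(r - 2)*(r^2 - r - 2) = (r - 3)*(r - 2)^2*(r + 1)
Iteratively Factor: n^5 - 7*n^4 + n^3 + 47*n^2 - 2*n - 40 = (n - 5)*(n^4 - 2*n^3 - 9*n^2 + 2*n + 8) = (n - 5)*(n - 1)*(n^3 - n^2 - 10*n - 8) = (n - 5)*(n - 4)*(n - 1)*(n^2 + 3*n + 2) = (n - 5)*(n - 4)*(n - 1)*(n + 1)*(n + 2)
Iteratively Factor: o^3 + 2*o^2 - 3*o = (o - 1)*(o^2 + 3*o) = o*(o - 1)*(o + 3)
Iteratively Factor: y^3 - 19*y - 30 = (y + 3)*(y^2 - 3*y - 10) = (y + 2)*(y + 3)*(y - 5)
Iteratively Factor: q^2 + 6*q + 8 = (q + 2)*(q + 4)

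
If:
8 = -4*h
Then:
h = -2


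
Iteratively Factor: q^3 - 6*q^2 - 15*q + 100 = (q + 4)*(q^2 - 10*q + 25) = (q - 5)*(q + 4)*(q - 5)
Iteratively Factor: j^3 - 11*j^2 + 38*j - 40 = (j - 4)*(j^2 - 7*j + 10) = (j - 4)*(j - 2)*(j - 5)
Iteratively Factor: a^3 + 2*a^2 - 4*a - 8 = (a - 2)*(a^2 + 4*a + 4) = (a - 2)*(a + 2)*(a + 2)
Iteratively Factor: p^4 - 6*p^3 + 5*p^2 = (p)*(p^3 - 6*p^2 + 5*p) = p^2*(p^2 - 6*p + 5) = p^2*(p - 1)*(p - 5)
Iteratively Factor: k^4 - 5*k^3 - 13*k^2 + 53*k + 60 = (k + 1)*(k^3 - 6*k^2 - 7*k + 60) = (k + 1)*(k + 3)*(k^2 - 9*k + 20) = (k - 5)*(k + 1)*(k + 3)*(k - 4)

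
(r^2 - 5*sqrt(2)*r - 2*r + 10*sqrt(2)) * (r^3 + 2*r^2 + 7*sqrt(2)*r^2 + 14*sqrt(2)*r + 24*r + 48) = r^5 + 2*sqrt(2)*r^4 - 50*r^3 - 128*sqrt(2)*r^2 + 184*r + 480*sqrt(2)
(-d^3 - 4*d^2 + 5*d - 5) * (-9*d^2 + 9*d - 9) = 9*d^5 + 27*d^4 - 72*d^3 + 126*d^2 - 90*d + 45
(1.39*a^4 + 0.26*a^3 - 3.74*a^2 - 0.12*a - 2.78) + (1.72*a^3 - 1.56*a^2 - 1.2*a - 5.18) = 1.39*a^4 + 1.98*a^3 - 5.3*a^2 - 1.32*a - 7.96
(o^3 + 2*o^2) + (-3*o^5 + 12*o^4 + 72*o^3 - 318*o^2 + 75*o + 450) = -3*o^5 + 12*o^4 + 73*o^3 - 316*o^2 + 75*o + 450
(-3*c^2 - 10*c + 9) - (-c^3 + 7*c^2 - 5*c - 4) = c^3 - 10*c^2 - 5*c + 13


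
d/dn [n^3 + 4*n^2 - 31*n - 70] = 3*n^2 + 8*n - 31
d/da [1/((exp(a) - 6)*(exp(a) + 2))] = 2*(2 - exp(a))*exp(a)/(exp(4*a) - 8*exp(3*a) - 8*exp(2*a) + 96*exp(a) + 144)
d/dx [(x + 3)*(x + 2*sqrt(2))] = 2*x + 2*sqrt(2) + 3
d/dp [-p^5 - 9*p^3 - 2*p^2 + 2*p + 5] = -5*p^4 - 27*p^2 - 4*p + 2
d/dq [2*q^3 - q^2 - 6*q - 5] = 6*q^2 - 2*q - 6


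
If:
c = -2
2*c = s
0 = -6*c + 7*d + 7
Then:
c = -2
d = -19/7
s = -4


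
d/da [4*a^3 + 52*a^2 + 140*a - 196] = 12*a^2 + 104*a + 140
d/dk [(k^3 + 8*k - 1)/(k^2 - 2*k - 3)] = (k^4 - 4*k^3 - 17*k^2 + 2*k - 26)/(k^4 - 4*k^3 - 2*k^2 + 12*k + 9)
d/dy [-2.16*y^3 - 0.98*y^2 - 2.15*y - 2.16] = -6.48*y^2 - 1.96*y - 2.15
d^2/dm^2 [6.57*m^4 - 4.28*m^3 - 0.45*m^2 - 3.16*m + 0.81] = 78.84*m^2 - 25.68*m - 0.9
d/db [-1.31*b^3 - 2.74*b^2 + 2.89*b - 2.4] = -3.93*b^2 - 5.48*b + 2.89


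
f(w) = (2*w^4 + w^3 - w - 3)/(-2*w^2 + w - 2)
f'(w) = (4*w - 1)*(2*w^4 + w^3 - w - 3)/(-2*w^2 + w - 2)^2 + (8*w^3 + 3*w^2 - 1)/(-2*w^2 + w - 2) = (-8*w^5 + 4*w^4 - 14*w^3 - 8*w^2 - 12*w + 5)/(4*w^4 - 4*w^3 + 9*w^2 - 4*w + 4)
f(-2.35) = -3.08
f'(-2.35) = 3.65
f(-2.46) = -3.49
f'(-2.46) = 3.87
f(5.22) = -31.57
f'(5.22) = -11.53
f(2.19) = -5.46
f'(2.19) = -5.86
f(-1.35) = -0.36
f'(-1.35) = 1.84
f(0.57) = 1.53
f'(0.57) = -1.64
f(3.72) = -16.48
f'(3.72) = -8.61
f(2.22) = -5.63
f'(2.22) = -5.91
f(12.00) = -155.34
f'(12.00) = -25.01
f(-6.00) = -29.74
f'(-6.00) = 10.97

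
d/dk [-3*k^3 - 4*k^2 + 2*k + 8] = -9*k^2 - 8*k + 2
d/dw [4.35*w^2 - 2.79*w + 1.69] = 8.7*w - 2.79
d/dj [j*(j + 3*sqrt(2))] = 2*j + 3*sqrt(2)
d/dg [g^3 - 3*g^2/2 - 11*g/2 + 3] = 3*g^2 - 3*g - 11/2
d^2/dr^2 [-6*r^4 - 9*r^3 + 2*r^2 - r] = -72*r^2 - 54*r + 4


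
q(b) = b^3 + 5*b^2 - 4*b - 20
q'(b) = 3*b^2 + 10*b - 4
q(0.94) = -18.51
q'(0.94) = 8.05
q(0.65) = -20.21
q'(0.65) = 3.77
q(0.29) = -20.72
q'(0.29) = -0.85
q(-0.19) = -19.07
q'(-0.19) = -5.79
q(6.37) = 415.88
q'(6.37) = 181.43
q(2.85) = 32.36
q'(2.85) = 48.87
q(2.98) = 38.95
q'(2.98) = 52.44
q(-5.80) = -23.71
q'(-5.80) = 38.92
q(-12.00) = -980.00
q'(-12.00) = 308.00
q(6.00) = 352.00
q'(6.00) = 164.00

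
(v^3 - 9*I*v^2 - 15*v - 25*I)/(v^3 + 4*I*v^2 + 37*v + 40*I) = (v - 5*I)/(v + 8*I)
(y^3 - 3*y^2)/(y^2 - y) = y*(y - 3)/(y - 1)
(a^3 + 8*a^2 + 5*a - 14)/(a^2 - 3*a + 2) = (a^2 + 9*a + 14)/(a - 2)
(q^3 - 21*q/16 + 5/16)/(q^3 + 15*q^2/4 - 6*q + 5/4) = (q + 5/4)/(q + 5)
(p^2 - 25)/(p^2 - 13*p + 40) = (p + 5)/(p - 8)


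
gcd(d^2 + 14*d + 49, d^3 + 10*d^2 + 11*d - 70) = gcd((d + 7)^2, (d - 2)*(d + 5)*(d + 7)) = d + 7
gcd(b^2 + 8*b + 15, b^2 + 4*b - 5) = b + 5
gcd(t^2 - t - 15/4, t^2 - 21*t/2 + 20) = t - 5/2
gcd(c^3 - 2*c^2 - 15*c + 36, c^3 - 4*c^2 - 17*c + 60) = c^2 + c - 12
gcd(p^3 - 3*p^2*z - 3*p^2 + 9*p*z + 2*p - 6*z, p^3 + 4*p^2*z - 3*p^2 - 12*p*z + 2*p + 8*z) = p^2 - 3*p + 2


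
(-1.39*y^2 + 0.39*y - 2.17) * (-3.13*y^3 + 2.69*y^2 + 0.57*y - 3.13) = 4.3507*y^5 - 4.9598*y^4 + 7.0489*y^3 - 1.2643*y^2 - 2.4576*y + 6.7921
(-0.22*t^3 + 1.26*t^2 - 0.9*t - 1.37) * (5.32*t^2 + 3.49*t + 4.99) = -1.1704*t^5 + 5.9354*t^4 - 1.4884*t^3 - 4.142*t^2 - 9.2723*t - 6.8363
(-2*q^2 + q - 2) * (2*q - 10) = -4*q^3 + 22*q^2 - 14*q + 20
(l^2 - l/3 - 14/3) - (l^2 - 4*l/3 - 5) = l + 1/3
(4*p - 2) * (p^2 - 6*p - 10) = 4*p^3 - 26*p^2 - 28*p + 20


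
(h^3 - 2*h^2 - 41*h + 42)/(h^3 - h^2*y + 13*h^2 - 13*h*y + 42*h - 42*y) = (-h^2 + 8*h - 7)/(-h^2 + h*y - 7*h + 7*y)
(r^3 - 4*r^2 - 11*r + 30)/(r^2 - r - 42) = (-r^3 + 4*r^2 + 11*r - 30)/(-r^2 + r + 42)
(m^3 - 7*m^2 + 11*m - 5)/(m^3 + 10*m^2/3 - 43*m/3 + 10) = 3*(m^2 - 6*m + 5)/(3*m^2 + 13*m - 30)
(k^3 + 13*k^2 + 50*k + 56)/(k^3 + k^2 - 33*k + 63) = (k^2 + 6*k + 8)/(k^2 - 6*k + 9)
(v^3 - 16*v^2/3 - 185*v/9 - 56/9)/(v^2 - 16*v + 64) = (9*v^2 + 24*v + 7)/(9*(v - 8))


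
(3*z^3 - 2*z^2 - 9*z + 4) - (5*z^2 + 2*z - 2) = 3*z^3 - 7*z^2 - 11*z + 6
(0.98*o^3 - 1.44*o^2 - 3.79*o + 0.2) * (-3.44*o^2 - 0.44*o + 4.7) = -3.3712*o^5 + 4.5224*o^4 + 18.2772*o^3 - 5.7884*o^2 - 17.901*o + 0.94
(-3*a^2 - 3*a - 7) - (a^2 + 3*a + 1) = -4*a^2 - 6*a - 8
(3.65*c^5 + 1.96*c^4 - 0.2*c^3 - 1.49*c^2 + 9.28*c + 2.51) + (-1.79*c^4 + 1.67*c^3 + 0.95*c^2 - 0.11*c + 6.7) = 3.65*c^5 + 0.17*c^4 + 1.47*c^3 - 0.54*c^2 + 9.17*c + 9.21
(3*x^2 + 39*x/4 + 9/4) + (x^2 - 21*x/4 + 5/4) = 4*x^2 + 9*x/2 + 7/2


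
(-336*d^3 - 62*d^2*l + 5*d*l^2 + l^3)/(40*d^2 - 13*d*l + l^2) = (-42*d^2 - 13*d*l - l^2)/(5*d - l)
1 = 1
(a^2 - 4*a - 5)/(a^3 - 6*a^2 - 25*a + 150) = (a + 1)/(a^2 - a - 30)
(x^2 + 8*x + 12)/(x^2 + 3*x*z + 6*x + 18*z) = (x + 2)/(x + 3*z)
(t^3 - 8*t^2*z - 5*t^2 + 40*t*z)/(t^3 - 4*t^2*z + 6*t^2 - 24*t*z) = (t^2 - 8*t*z - 5*t + 40*z)/(t^2 - 4*t*z + 6*t - 24*z)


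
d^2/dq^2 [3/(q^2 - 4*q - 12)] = 6*(q^2 - 4*q - 4*(q - 2)^2 - 12)/(-q^2 + 4*q + 12)^3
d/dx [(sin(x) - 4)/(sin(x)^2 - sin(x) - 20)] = (8*sin(x) + cos(x)^2 - 25)*cos(x)/(sin(x) + cos(x)^2 + 19)^2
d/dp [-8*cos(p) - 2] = 8*sin(p)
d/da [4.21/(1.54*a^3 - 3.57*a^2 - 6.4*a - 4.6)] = (-19.4502*a^2 + 30.0594*a + 26.944)/(-1.54*a^3 + 3.57*a^2 + 6.4*a + 4.6)^2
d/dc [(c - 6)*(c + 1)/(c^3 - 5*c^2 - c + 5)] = (-c^2 + 12*c - 31)/(c^4 - 12*c^3 + 46*c^2 - 60*c + 25)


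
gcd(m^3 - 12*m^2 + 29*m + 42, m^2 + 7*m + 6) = m + 1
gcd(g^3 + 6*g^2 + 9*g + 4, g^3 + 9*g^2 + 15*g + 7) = g^2 + 2*g + 1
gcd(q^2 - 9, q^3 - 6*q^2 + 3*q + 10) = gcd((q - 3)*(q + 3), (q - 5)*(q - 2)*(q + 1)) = 1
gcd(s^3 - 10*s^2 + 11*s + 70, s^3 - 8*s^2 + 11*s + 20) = s - 5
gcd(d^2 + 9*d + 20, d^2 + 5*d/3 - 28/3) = d + 4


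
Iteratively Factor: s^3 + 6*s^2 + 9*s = (s)*(s^2 + 6*s + 9) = s*(s + 3)*(s + 3)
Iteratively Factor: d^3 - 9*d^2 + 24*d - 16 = (d - 1)*(d^2 - 8*d + 16) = (d - 4)*(d - 1)*(d - 4)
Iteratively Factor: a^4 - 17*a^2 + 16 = (a - 1)*(a^3 + a^2 - 16*a - 16) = (a - 1)*(a + 4)*(a^2 - 3*a - 4) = (a - 4)*(a - 1)*(a + 4)*(a + 1)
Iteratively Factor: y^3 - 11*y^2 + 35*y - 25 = (y - 5)*(y^2 - 6*y + 5) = (y - 5)*(y - 1)*(y - 5)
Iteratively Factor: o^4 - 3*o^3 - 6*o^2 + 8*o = (o - 4)*(o^3 + o^2 - 2*o) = (o - 4)*(o + 2)*(o^2 - o) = o*(o - 4)*(o + 2)*(o - 1)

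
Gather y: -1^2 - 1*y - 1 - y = -2*y - 2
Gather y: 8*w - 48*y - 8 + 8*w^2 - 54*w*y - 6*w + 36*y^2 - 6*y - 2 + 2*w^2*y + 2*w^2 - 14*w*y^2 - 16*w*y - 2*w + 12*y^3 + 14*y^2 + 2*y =10*w^2 + 12*y^3 + y^2*(50 - 14*w) + y*(2*w^2 - 70*w - 52) - 10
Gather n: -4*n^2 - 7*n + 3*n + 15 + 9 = -4*n^2 - 4*n + 24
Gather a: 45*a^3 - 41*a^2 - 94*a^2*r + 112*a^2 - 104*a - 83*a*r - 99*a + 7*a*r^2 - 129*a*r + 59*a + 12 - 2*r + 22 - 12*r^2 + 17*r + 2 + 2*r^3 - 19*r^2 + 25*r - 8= 45*a^3 + a^2*(71 - 94*r) + a*(7*r^2 - 212*r - 144) + 2*r^3 - 31*r^2 + 40*r + 28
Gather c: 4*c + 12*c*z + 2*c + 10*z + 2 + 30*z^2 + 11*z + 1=c*(12*z + 6) + 30*z^2 + 21*z + 3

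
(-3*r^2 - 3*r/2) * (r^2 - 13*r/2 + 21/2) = -3*r^4 + 18*r^3 - 87*r^2/4 - 63*r/4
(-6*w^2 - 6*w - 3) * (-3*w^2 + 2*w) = 18*w^4 + 6*w^3 - 3*w^2 - 6*w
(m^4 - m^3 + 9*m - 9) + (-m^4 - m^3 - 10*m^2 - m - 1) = -2*m^3 - 10*m^2 + 8*m - 10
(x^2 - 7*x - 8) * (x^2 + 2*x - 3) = x^4 - 5*x^3 - 25*x^2 + 5*x + 24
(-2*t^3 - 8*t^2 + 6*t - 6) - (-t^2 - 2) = -2*t^3 - 7*t^2 + 6*t - 4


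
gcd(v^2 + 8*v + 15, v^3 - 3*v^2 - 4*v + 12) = 1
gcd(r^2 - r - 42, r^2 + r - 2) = 1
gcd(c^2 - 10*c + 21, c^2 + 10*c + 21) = 1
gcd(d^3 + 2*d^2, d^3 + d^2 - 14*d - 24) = d + 2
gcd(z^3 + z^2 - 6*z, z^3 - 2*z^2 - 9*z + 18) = z^2 + z - 6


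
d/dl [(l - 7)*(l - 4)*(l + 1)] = 3*l^2 - 20*l + 17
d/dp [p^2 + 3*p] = 2*p + 3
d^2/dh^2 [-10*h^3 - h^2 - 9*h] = -60*h - 2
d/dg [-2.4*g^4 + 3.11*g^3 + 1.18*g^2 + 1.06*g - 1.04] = -9.6*g^3 + 9.33*g^2 + 2.36*g + 1.06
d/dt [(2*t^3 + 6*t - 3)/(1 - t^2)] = 2*(-t^4 + 6*t^2 - 3*t + 3)/(t^4 - 2*t^2 + 1)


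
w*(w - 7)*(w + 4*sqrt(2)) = w^3 - 7*w^2 + 4*sqrt(2)*w^2 - 28*sqrt(2)*w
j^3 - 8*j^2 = j^2*(j - 8)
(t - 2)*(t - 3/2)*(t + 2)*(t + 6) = t^4 + 9*t^3/2 - 13*t^2 - 18*t + 36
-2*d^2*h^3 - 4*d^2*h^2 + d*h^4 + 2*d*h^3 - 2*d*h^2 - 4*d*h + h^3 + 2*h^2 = h*(-2*d + h)*(h + 2)*(d*h + 1)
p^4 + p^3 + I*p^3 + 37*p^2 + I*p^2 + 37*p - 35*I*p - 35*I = (p + 1)*(p - 5*I)*(p - I)*(p + 7*I)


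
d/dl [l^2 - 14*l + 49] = 2*l - 14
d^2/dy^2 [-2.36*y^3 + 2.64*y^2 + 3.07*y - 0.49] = 5.28 - 14.16*y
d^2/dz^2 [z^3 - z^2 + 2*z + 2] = 6*z - 2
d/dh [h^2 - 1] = 2*h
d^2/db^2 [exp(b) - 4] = exp(b)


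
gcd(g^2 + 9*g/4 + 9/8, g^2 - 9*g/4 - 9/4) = g + 3/4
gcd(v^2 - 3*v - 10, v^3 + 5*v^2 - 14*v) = 1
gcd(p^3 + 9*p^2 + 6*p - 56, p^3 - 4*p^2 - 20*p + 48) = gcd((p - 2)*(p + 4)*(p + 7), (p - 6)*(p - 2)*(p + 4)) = p^2 + 2*p - 8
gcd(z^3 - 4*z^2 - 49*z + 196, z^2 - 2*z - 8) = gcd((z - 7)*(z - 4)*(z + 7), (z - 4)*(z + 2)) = z - 4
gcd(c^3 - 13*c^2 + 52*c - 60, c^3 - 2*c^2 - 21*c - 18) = c - 6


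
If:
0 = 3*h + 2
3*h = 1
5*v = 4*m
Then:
No Solution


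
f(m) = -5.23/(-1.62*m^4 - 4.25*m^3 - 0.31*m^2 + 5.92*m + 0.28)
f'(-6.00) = 0.00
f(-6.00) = 0.00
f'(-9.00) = 0.00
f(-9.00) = 0.00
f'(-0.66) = 1.70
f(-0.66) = 1.84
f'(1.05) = -157.78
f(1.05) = 7.12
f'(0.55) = 0.50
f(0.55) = -2.02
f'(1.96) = -0.24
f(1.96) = 0.12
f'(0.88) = -24.42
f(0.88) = -3.78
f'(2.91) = -0.03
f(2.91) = 0.03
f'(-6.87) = 0.00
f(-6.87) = 0.00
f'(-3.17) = 0.18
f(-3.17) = 0.11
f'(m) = -5.23*(6.48*m^3 + 12.75*m^2 + 0.62*m - 5.92)/(-1.62*m^4 - 4.25*m^3 - 0.31*m^2 + 5.92*m + 0.28)^2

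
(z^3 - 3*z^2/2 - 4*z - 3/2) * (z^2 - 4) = z^5 - 3*z^4/2 - 8*z^3 + 9*z^2/2 + 16*z + 6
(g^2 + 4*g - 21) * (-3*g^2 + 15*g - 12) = -3*g^4 + 3*g^3 + 111*g^2 - 363*g + 252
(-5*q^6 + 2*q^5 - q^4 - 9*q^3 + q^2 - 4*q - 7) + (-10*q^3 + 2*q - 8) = -5*q^6 + 2*q^5 - q^4 - 19*q^3 + q^2 - 2*q - 15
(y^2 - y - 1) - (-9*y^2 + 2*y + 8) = 10*y^2 - 3*y - 9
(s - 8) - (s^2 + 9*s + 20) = -s^2 - 8*s - 28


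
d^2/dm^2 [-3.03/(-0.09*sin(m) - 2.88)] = (-0.024543*sin(m)^2 + 0.785376*sin(m) + 0.049086)/(0.09*sin(m) + 2.88)^3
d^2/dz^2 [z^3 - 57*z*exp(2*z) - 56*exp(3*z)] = -228*z*exp(2*z) + 6*z - 504*exp(3*z) - 228*exp(2*z)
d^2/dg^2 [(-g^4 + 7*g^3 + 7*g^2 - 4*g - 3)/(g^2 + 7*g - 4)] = 2*(-g^6 - 21*g^5 - 135*g^4 + 542*g^3 - 609*g^2 + 225*g - 159)/(g^6 + 21*g^5 + 135*g^4 + 175*g^3 - 540*g^2 + 336*g - 64)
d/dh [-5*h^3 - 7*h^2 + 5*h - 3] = -15*h^2 - 14*h + 5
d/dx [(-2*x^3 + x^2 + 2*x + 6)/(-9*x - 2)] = (36*x^3 + 3*x^2 - 4*x + 50)/(81*x^2 + 36*x + 4)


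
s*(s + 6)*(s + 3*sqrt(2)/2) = s^3 + 3*sqrt(2)*s^2/2 + 6*s^2 + 9*sqrt(2)*s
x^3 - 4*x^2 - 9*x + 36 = (x - 4)*(x - 3)*(x + 3)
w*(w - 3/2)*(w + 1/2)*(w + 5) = w^4 + 4*w^3 - 23*w^2/4 - 15*w/4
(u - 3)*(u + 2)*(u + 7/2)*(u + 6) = u^4 + 17*u^3/2 + 11*u^2/2 - 78*u - 126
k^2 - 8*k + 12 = (k - 6)*(k - 2)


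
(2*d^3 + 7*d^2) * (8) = 16*d^3 + 56*d^2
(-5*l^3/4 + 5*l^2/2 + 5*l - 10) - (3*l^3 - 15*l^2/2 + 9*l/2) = -17*l^3/4 + 10*l^2 + l/2 - 10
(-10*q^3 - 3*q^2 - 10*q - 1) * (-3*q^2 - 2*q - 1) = 30*q^5 + 29*q^4 + 46*q^3 + 26*q^2 + 12*q + 1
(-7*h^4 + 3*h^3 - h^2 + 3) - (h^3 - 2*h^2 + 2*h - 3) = -7*h^4 + 2*h^3 + h^2 - 2*h + 6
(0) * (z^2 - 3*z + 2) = 0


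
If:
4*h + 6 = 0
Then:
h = -3/2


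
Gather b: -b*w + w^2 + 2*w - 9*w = -b*w + w^2 - 7*w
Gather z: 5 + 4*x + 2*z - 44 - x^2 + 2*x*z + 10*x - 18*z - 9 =-x^2 + 14*x + z*(2*x - 16) - 48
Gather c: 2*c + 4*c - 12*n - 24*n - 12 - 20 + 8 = 6*c - 36*n - 24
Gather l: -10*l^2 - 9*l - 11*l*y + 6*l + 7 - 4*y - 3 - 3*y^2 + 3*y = -10*l^2 + l*(-11*y - 3) - 3*y^2 - y + 4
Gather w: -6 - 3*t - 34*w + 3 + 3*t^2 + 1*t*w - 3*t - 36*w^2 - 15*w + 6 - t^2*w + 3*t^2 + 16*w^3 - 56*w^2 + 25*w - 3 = 6*t^2 - 6*t + 16*w^3 - 92*w^2 + w*(-t^2 + t - 24)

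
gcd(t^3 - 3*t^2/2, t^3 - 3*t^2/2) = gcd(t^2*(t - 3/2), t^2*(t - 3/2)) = t^3 - 3*t^2/2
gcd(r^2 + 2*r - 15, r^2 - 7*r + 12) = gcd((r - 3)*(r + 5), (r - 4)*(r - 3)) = r - 3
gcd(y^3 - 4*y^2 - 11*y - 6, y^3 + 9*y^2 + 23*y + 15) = y + 1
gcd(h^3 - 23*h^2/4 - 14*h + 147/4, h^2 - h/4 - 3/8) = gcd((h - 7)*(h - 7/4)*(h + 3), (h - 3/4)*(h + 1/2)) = 1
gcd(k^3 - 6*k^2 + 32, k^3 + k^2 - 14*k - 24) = k^2 - 2*k - 8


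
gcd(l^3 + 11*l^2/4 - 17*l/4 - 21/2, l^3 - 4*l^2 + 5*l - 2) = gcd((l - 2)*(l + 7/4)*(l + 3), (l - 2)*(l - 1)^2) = l - 2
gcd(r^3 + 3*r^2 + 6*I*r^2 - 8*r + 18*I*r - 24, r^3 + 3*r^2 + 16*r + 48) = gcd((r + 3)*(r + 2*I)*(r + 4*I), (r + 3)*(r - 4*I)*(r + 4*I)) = r^2 + r*(3 + 4*I) + 12*I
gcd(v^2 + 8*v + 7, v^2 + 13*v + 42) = v + 7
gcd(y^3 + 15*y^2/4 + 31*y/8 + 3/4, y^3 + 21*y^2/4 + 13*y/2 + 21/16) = y^2 + 7*y/4 + 3/8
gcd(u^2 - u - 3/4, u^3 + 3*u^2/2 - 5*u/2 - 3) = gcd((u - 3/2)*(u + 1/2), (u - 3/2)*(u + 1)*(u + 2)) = u - 3/2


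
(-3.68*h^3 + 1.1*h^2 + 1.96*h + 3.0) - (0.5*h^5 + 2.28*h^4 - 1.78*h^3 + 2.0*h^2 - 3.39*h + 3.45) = -0.5*h^5 - 2.28*h^4 - 1.9*h^3 - 0.9*h^2 + 5.35*h - 0.45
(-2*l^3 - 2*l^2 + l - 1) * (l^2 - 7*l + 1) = -2*l^5 + 12*l^4 + 13*l^3 - 10*l^2 + 8*l - 1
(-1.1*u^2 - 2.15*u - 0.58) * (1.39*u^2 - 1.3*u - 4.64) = -1.529*u^4 - 1.5585*u^3 + 7.0928*u^2 + 10.73*u + 2.6912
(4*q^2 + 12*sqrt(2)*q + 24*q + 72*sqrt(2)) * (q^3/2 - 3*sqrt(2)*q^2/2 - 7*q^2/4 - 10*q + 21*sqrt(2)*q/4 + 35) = 2*q^5 + 5*q^4 - 118*q^3 - 190*q^2 - 120*sqrt(2)*q^2 - 300*sqrt(2)*q + 1596*q + 2520*sqrt(2)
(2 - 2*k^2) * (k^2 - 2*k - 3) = -2*k^4 + 4*k^3 + 8*k^2 - 4*k - 6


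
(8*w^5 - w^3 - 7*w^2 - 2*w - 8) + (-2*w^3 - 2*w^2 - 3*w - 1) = 8*w^5 - 3*w^3 - 9*w^2 - 5*w - 9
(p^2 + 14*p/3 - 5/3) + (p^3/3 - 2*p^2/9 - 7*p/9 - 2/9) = p^3/3 + 7*p^2/9 + 35*p/9 - 17/9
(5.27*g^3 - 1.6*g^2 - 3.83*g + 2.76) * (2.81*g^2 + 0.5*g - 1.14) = 14.8087*g^5 - 1.861*g^4 - 17.5701*g^3 + 7.6646*g^2 + 5.7462*g - 3.1464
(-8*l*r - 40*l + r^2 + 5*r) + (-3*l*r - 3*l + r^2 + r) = -11*l*r - 43*l + 2*r^2 + 6*r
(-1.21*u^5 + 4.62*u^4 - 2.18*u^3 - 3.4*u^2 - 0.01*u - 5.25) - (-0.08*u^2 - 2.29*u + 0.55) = -1.21*u^5 + 4.62*u^4 - 2.18*u^3 - 3.32*u^2 + 2.28*u - 5.8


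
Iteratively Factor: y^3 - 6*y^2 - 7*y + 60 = (y - 5)*(y^2 - y - 12) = (y - 5)*(y - 4)*(y + 3)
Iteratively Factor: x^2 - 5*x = (x - 5)*(x)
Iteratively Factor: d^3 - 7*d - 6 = (d - 3)*(d^2 + 3*d + 2) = (d - 3)*(d + 1)*(d + 2)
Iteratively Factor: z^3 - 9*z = (z)*(z^2 - 9) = z*(z + 3)*(z - 3)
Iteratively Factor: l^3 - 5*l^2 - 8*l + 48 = (l - 4)*(l^2 - l - 12) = (l - 4)^2*(l + 3)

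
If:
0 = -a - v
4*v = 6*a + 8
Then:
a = -4/5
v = 4/5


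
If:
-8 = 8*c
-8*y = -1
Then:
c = -1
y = 1/8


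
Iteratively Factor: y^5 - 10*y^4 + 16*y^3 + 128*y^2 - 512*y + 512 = (y + 4)*(y^4 - 14*y^3 + 72*y^2 - 160*y + 128) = (y - 2)*(y + 4)*(y^3 - 12*y^2 + 48*y - 64) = (y - 4)*(y - 2)*(y + 4)*(y^2 - 8*y + 16) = (y - 4)^2*(y - 2)*(y + 4)*(y - 4)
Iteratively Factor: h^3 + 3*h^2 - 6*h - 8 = (h - 2)*(h^2 + 5*h + 4) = (h - 2)*(h + 1)*(h + 4)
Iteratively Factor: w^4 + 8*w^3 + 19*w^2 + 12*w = (w)*(w^3 + 8*w^2 + 19*w + 12) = w*(w + 3)*(w^2 + 5*w + 4) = w*(w + 1)*(w + 3)*(w + 4)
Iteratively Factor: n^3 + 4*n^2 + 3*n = (n + 1)*(n^2 + 3*n) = (n + 1)*(n + 3)*(n)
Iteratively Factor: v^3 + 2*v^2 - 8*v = (v - 2)*(v^2 + 4*v) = (v - 2)*(v + 4)*(v)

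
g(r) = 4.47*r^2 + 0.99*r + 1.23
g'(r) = 8.94*r + 0.99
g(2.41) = 29.58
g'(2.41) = 22.54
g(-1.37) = 8.26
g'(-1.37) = -11.26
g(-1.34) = 7.93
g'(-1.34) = -10.99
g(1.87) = 18.71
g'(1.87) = 17.71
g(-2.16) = 19.95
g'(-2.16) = -18.32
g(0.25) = 1.76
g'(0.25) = 3.22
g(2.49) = 31.41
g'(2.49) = 23.25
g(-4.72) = 96.14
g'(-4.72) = -41.21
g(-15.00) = 992.13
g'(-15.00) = -133.11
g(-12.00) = 633.03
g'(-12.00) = -106.29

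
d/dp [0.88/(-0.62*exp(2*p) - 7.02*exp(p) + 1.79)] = (1.0912*exp(p) + 6.1776)*exp(p)/(0.62*exp(2*p) + 7.02*exp(p) - 1.79)^2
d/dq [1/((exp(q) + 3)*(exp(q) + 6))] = (-2*exp(q) - 9)*exp(q)/(exp(4*q) + 18*exp(3*q) + 117*exp(2*q) + 324*exp(q) + 324)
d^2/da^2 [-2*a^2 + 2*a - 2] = -4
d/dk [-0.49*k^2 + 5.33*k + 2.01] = 5.33 - 0.98*k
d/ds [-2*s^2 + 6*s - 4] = 6 - 4*s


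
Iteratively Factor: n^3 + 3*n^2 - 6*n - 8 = (n - 2)*(n^2 + 5*n + 4) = (n - 2)*(n + 1)*(n + 4)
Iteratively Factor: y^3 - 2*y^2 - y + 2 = (y - 2)*(y^2 - 1) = (y - 2)*(y + 1)*(y - 1)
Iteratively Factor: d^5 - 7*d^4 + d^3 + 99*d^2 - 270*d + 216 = (d - 2)*(d^4 - 5*d^3 - 9*d^2 + 81*d - 108) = (d - 2)*(d + 4)*(d^3 - 9*d^2 + 27*d - 27) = (d - 3)*(d - 2)*(d + 4)*(d^2 - 6*d + 9) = (d - 3)^2*(d - 2)*(d + 4)*(d - 3)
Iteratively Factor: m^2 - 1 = (m - 1)*(m + 1)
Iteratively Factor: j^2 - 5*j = (j - 5)*(j)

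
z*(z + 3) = z^2 + 3*z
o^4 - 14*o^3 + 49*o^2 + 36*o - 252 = (o - 7)*(o - 6)*(o - 3)*(o + 2)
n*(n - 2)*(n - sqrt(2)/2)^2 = n^4 - 2*n^3 - sqrt(2)*n^3 + n^2/2 + 2*sqrt(2)*n^2 - n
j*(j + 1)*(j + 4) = j^3 + 5*j^2 + 4*j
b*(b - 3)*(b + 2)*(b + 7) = b^4 + 6*b^3 - 13*b^2 - 42*b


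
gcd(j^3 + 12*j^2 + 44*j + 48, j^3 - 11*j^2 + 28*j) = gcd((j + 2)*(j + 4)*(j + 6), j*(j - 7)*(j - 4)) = 1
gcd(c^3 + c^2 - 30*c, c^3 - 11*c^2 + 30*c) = c^2 - 5*c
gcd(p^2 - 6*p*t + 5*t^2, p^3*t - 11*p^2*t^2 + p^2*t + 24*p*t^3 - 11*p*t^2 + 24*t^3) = 1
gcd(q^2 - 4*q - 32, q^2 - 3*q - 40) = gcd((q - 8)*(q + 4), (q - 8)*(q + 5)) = q - 8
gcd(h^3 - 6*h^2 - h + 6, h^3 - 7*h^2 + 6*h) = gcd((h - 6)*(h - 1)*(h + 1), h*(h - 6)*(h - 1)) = h^2 - 7*h + 6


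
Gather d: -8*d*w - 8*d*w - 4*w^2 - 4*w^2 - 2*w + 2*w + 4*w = -16*d*w - 8*w^2 + 4*w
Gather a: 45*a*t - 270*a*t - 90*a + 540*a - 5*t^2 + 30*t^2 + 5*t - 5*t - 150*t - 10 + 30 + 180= a*(450 - 225*t) + 25*t^2 - 150*t + 200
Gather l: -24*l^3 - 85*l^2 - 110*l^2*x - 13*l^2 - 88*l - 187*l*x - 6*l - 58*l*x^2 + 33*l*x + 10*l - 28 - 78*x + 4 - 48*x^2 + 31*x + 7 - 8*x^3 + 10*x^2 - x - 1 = -24*l^3 + l^2*(-110*x - 98) + l*(-58*x^2 - 154*x - 84) - 8*x^3 - 38*x^2 - 48*x - 18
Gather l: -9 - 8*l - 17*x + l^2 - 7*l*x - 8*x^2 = l^2 + l*(-7*x - 8) - 8*x^2 - 17*x - 9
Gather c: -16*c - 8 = -16*c - 8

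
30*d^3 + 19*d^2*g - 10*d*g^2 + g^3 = (-6*d + g)*(-5*d + g)*(d + g)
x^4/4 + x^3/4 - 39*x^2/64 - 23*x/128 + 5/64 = (x/2 + 1/4)*(x/2 + 1)*(x - 5/4)*(x - 1/4)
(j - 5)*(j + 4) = j^2 - j - 20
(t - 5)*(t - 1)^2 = t^3 - 7*t^2 + 11*t - 5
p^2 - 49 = (p - 7)*(p + 7)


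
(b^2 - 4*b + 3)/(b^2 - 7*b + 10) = (b^2 - 4*b + 3)/(b^2 - 7*b + 10)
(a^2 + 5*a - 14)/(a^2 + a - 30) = (a^2 + 5*a - 14)/(a^2 + a - 30)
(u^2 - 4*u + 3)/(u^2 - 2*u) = (u^2 - 4*u + 3)/(u*(u - 2))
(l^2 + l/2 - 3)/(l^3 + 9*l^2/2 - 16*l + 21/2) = (l + 2)/(l^2 + 6*l - 7)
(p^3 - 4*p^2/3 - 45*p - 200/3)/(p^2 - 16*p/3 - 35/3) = (p^2 - 3*p - 40)/(p - 7)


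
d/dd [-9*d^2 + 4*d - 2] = 4 - 18*d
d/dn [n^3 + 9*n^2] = 3*n*(n + 6)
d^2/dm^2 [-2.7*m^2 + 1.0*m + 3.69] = -5.40000000000000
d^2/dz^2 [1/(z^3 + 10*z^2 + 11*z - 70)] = 2*(-(3*z + 10)*(z^3 + 10*z^2 + 11*z - 70) + (3*z^2 + 20*z + 11)^2)/(z^3 + 10*z^2 + 11*z - 70)^3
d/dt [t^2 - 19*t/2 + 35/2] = 2*t - 19/2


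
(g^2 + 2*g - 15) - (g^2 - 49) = 2*g + 34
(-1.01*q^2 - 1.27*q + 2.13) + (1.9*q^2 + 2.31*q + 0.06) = 0.89*q^2 + 1.04*q + 2.19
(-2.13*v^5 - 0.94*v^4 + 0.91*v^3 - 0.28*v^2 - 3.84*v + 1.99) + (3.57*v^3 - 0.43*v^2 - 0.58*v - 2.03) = -2.13*v^5 - 0.94*v^4 + 4.48*v^3 - 0.71*v^2 - 4.42*v - 0.0399999999999998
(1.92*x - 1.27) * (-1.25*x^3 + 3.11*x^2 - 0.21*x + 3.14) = -2.4*x^4 + 7.5587*x^3 - 4.3529*x^2 + 6.2955*x - 3.9878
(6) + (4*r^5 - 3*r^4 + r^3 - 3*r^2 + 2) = 4*r^5 - 3*r^4 + r^3 - 3*r^2 + 8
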